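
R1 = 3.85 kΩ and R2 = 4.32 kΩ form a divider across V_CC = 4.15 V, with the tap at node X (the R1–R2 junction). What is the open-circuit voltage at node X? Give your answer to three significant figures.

Open-circuit (no load on X): V_th = V_CC · R2/(R1 + R2) = 4.15 × 4.32/(3.850 + 4.32) = 2.194 V.

V_th ≈ 2.19 V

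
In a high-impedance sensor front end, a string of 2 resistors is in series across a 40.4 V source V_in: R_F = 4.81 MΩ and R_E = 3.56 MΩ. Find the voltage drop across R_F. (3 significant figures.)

Total series resistance ΣR = 4.81 + 3.56 = 8.370 MΩ.
By the voltage-divider rule, V = 40.4 × 4.810/8.370 = 23.22 V.

V ≈ 23.2 V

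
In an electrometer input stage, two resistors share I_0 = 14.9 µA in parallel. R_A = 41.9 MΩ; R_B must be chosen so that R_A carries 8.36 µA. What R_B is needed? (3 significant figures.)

R_B ≈ 53.6 MΩ

Two-branch current divider: I_A = I_0 · R_B/(R_A + R_B).
8.36/14.9 = R_B/(R_A + R_B) → R_B = R_A · (0.5611)/(1 − 0.5611) = 41.9 × 1.278 = 53.56 MΩ.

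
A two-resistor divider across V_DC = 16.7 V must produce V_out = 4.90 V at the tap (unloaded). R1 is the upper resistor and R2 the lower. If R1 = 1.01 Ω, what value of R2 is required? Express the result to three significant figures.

The divider ratio is R2/(R1+R2) = 4.90/16.7 = 0.2934.
So R2 = R1 · V_out/(V_DC − V_out) = 1.01 × 4.90/(16.7 − 4.90) = 1.01 × 0.4153 = 0.4194 Ω.

R2 ≈ 0.419 Ω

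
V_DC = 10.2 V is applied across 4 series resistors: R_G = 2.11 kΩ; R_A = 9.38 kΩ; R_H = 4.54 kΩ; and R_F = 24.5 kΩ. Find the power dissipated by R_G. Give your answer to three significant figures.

P ≈ 0.134 mW

The common current is I = 10.2/40.53 = 0.2517 mA.
P = I²R = 0.06334 × 2.11 = 0.1336 mW.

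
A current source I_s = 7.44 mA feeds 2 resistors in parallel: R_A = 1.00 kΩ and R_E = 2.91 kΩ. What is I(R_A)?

I ≈ 5.54 mA

For two parallel branches, I_k = I_s · (other R)/(sum of R).
I(R_A) = 7.44 × 2.91/(1.00 + 2.91) = 7.44 × 0.7442 = 5.537 mA.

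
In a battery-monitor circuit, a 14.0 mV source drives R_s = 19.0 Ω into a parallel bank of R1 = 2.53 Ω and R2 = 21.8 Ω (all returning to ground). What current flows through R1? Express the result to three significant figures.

Combine the parallel branches: R_p = (1/2.53 + 1/21.8)⁻¹ = 2.267 Ω.
V_A = 14.0 × 2.267/21.27 = 1.492 mV.
Branch current I = V_A/R1 = 1.492/2.53 = 0.5898 mA.

I ≈ 0.590 mA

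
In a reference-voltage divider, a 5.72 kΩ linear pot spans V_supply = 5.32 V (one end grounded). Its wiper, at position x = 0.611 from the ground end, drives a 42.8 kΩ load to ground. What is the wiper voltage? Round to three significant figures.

V_out ≈ 3.15 V

The pot divides into 2.225 kΩ above the wiper and 3.495 kΩ below.
R_L loads the lower segment: effective lower R = 3.231 kΩ.
Loaded-divider output: V_out = 5.32 × 0.5922 = 3.150 V.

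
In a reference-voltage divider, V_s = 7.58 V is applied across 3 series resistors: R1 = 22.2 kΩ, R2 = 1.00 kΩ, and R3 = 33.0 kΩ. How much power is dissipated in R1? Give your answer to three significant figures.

P ≈ 0.404 mW

Series current I = V_s/ΣR = 7.58/56.20 = 0.1349 mA.
V(R1) = I·R = 2.994 V; P = V·I = 2.994 × 0.1349 = 0.4038 mW.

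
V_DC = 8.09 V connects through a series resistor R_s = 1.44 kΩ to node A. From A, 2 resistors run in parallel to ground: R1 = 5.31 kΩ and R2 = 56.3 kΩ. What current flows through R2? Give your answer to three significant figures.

Equivalent of the parallel group: R_p = 4.852 kΩ.
V_A by voltage divider: V_A = 8.09 × 4.852/(1.44 + 4.852) = 6.239 V.
Branch current I = V_A/R2 = 6.239/56.3 = 0.1108 mA.

I ≈ 0.111 mA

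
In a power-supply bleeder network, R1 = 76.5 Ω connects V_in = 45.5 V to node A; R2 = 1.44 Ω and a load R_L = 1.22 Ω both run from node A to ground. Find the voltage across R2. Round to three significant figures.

V_out ≈ 0.389 V

R2 ‖ R_L = (1.44 × 1.22)/(1.44 + 1.22) = 0.6605 Ω.
Now apply the divider: V_out = 45.5 × 0.008559 = 0.3895 V.
(Unloaded it would be 0.841 V; the load pulls it down.)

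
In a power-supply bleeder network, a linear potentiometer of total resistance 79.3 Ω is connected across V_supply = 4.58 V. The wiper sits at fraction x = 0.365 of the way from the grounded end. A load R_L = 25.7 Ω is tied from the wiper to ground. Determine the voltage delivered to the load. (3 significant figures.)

V_out ≈ 0.975 V

The pot divides into 50.36 Ω above the wiper and 28.94 Ω below.
(x·R_p) ‖ R_L = 13.61 Ω.
Then V_out = V_supply · 13.61/(50.36 + 13.61) = 0.9747 V.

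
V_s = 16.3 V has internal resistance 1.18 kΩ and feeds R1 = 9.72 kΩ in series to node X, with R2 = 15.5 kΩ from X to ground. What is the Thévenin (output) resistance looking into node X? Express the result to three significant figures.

R_th ≈ 6.40 kΩ

R1' = 1.18 + 9.72 = 10.90 kΩ (source resistance + R1).
Looking into X with the source shorted: R_th = R1'·R2/(R1'+R2) = 10.90 × 15.5/26.40 = 6.400 kΩ.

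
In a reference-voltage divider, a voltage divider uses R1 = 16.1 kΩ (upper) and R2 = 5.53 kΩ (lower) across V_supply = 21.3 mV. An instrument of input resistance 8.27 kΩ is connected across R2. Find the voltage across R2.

V_out ≈ 3.64 mV

R2 ‖ R_L = (5.53 × 8.27)/(5.53 + 8.27) = 3.314 kΩ.
Then V_out = V_supply · R2'/(R1 + R2') = 21.3 × 3.314/19.41 = 3.636 mV.
(Unloaded it would be 5.45 mV; the load pulls it down.)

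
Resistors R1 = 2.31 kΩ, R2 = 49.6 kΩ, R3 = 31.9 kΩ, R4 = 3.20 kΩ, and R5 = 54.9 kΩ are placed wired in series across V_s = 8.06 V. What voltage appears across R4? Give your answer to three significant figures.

V ≈ 0.182 V

Total series resistance ΣR = 2.31 + 49.6 + 31.9 + 3.20 + 54.9 = 141.9 kΩ.
V = V_s · R/ΣR = 8.06 × 0.02255 = 0.1817 V.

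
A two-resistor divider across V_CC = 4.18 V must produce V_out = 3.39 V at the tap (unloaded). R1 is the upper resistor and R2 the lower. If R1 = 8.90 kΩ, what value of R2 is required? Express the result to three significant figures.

R2 ≈ 38.2 kΩ

Required fraction k = V_out/V_CC = 0.8110.
So R2 = R1 · V_out/(V_CC − V_out) = 8.90 × 3.39/(4.18 − 3.39) = 8.90 × 4.291 = 38.19 kΩ.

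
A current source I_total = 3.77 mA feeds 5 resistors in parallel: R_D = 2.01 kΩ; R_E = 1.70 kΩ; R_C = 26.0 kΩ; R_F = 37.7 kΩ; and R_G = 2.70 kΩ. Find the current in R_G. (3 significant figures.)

I ≈ 0.918 mA

ΣG = 1/2.01 + 1/1.70 + 1/26.0 + 1/37.7 + 1/2.70 = 1.521.
Current divider: I(R_G) = I_total · G_k/ΣG = 3.77 × (0.3704/1.521) = 3.77 × 0.2435 = 0.9179 mA.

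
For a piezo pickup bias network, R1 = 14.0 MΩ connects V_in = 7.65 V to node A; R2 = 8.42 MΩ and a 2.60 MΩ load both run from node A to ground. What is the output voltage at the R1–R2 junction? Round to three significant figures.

V_out ≈ 0.951 V

R2 ‖ R_L = (8.42 × 2.60)/(8.42 + 2.60) = 1.987 MΩ.
Voltage divider with the loaded lower leg: V_out = 7.65 × 1.987/(14.0 + 1.987) = 7.65 × 0.1243 = 0.9506 V.
(Unloaded it would be 2.87 V; the load pulls it down.)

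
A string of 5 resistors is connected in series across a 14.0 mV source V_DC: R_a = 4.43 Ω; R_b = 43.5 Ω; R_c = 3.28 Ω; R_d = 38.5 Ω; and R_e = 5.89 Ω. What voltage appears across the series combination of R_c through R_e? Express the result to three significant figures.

V ≈ 6.98 mV

Total series resistance ΣR = 4.43 + 43.5 + 3.28 + 38.5 + 5.89 = 95.60 Ω.
R_{R_c..R_e} = 3.28 + 38.5 + 5.89 = 47.67 Ω.
V = V_DC · R/ΣR = 14.0 × 0.4986 = 6.981 mV.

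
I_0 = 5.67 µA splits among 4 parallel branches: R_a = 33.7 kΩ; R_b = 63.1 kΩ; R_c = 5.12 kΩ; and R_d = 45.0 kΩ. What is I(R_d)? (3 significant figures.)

Total conductance ΣG = 1/33.7 + 1/63.1 + 1/5.12 + 1/45.0 = 0.2631 (units of 1/kΩ).
R_d takes the fraction G_k/ΣG = 0.02222/0.2631 = 0.08448, so I = 5.67 × 0.08448 = 0.4790 µA.

I ≈ 0.479 µA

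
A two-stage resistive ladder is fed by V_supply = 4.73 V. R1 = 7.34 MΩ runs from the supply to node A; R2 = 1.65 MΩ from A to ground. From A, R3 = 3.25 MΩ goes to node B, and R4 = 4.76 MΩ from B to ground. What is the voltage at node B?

V_B ≈ 0.442 V

The second stage (R3 + R4 = 8.010 MΩ) loads node A in parallel with R2.
Effective lower resistance at A: R2 ‖ 8.010 = 1.368 MΩ.
First divider: V_A = V_supply · 1.368/(7.34 + 1.368) = 0.7431 V.
Then the unloaded second divider: V_B = V_A × R4/(R3+R4) = 0.7431 × 0.5943 = 0.4416 V.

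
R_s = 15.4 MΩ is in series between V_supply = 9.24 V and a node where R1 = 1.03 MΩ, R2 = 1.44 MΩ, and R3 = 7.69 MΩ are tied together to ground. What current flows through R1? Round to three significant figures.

I ≈ 0.313 µA

Combine the parallel branches: R_p = (1/1.03 + 1/1.44 + 1/7.69)⁻¹ = 0.5570 MΩ.
V_A = 9.24 × 0.5570/15.96 = 0.3225 V.
I(R1) = V_A / R1 = 0.3225/1.03 = 0.3131 µA.
(Equivalently: I_total = 0.5791 µA, then current-divider fraction G_k/ΣG = 0.5408.)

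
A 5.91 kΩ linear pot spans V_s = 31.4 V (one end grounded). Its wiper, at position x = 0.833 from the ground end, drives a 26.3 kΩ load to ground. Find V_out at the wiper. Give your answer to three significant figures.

Split the track: R_lower = x·R_p = 4.923 kΩ, R_upper = (1−x)·R_p = 0.9870 kΩ.
R_L loads the lower segment: effective lower R = 4.147 kΩ.
V_out = 31.4 × 4.147/(0.9870 + 4.147) = 25.36 V.

V_out ≈ 25.4 V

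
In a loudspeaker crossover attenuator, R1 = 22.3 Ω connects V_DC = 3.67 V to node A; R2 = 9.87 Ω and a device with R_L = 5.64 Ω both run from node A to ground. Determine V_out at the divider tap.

First combine the lower leg with the load: R2 ‖ R_L = 3.589 Ω.
Voltage divider with the loaded lower leg: V_out = 3.67 × 3.589/(22.3 + 3.589) = 3.67 × 0.1386 = 0.5088 V.

V_out ≈ 0.509 V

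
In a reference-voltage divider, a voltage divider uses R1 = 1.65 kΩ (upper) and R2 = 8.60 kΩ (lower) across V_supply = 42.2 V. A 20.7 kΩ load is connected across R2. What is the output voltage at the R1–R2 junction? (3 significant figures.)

V_out ≈ 33.2 V

The load sits in parallel with R2, giving an effective lower resistance R2' = R2·R_L/(R2+R_L) = 6.076 kΩ.
Now apply the divider: V_out = 42.2 × 0.7864 = 33.19 V.
(Unloaded it would be 35.4 V; the load pulls it down.)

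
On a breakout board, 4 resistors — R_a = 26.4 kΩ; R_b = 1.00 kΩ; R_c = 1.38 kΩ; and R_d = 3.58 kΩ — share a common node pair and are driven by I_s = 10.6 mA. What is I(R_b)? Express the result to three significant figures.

ΣG = 1/26.4 + 1/1.00 + 1/1.38 + 1/3.58 = 2.042.
Current divider: I(R_b) = I_s · G_k/ΣG = 10.6 × (1.000/2.042) = 10.6 × 0.4898 = 5.191 mA.

I ≈ 5.19 mA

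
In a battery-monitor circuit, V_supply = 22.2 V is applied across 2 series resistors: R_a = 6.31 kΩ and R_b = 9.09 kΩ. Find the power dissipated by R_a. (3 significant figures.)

The common current is I = 22.2/15.40 = 1.442 mA.
P = I²R = 2.078 × 6.31 = 13.11 mW.

P ≈ 13.1 mW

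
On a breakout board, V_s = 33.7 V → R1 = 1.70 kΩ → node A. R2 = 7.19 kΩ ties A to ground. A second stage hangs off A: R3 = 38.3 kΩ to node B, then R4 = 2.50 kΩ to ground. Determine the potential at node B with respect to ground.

V_B ≈ 1.62 V

Looking into the second stage from A: R3 + R4 = 40.80 kΩ appears in parallel with R2.
Effective lower resistance at A: R2 ‖ 40.80 = 6.113 kΩ.
First divider: V_A = V_s · 6.113/(1.70 + 6.113) = 26.37 V.
V_B = V_A × 0.06127 = 1.616 V.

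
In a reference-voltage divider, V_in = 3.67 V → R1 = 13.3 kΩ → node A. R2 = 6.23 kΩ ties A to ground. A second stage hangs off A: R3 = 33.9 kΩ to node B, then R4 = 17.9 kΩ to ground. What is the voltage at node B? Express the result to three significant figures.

Node A sees R2 in parallel with the series input of stage 2, R3 + R4 = 51.80 kΩ.
Effective lower resistance at A: R2 ‖ 51.80 = 5.561 kΩ.
V_A = 3.67 × 5.561/(13.3 + 5.561) = 1.082 V.
V_B = V_A × 0.3456 = 0.3739 V.

V_B ≈ 0.374 V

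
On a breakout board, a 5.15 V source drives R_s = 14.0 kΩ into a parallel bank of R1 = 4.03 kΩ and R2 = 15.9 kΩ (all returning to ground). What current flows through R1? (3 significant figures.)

Equivalent of the parallel group: R_p = 3.215 kΩ.
Node voltage V_A = V_s · R_p/(R_s + R_p) = 5.15 × 0.1868 = 0.9618 V.
I(R1) = V_A / R1 = 0.9618/4.03 = 0.2387 mA.

I ≈ 0.239 mA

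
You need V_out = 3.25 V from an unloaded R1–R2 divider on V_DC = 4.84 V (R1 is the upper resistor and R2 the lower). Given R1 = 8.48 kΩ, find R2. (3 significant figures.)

The divider ratio is R2/(R1+R2) = 3.25/4.84 = 0.6715.
So R2 = R1 · V_out/(V_DC − V_out) = 8.48 × 3.25/(4.84 − 3.25) = 8.48 × 2.044 = 17.33 kΩ.

R2 ≈ 17.3 kΩ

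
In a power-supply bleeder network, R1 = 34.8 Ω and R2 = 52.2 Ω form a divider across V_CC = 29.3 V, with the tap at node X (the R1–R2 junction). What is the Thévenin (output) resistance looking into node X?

R_th ≈ 20.9 Ω

Zeroing V_CC shorts the top of R1 to ground, so R_th = R1 ‖ R2 = 20.88 Ω.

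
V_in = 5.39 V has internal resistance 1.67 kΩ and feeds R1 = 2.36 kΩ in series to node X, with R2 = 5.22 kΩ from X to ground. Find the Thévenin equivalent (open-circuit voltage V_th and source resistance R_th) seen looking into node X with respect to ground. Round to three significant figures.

R1' = 1.67 + 2.36 = 4.030 kΩ (source resistance + R1).
Open-circuit (no load on X): V_th = V_in · R2/(R1' + R2) = 5.39 × 5.22/(4.030 + 5.22) = 3.042 V.
With V_in suppressed (replaced by a short), R_th = R1' ‖ R2 = (4.030 × 5.22)/(4.030 + 5.22) = 2.274 kΩ.

V_th ≈ 3.04 V, R_th ≈ 2.27 kΩ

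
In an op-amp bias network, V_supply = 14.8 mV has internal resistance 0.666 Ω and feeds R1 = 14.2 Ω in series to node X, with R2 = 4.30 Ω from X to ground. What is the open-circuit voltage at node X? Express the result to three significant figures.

R1' = 0.666 + 14.2 = 14.87 Ω (source resistance + R1).
V_th is the unloaded tap voltage: V_supply · R2/(R1'+R2) = 14.8 × 0.2244 = 3.320 mV.

V_th ≈ 3.32 mV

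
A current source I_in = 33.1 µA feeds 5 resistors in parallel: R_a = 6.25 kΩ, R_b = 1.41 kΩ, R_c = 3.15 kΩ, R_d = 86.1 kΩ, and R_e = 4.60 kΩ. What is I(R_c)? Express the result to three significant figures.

I ≈ 7.42 µA

Conductances: ΣG = 1/6.25 + 1/1.41 + 1/3.15 + 1/86.1 + 1/4.60 = 1.416 (1/kΩ).
By the current-divider rule, I = I_in · G_k/ΣG = 33.1 × 0.2242 = 7.423 µA.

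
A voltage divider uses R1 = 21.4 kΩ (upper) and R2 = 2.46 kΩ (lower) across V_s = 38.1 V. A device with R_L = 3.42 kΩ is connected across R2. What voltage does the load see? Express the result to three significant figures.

First combine the lower leg with the load: R2 ‖ R_L = 1.431 kΩ.
Voltage divider with the loaded lower leg: V_out = 38.1 × 1.431/(21.4 + 1.431) = 38.1 × 0.06267 = 2.388 V.
(Unloaded it would be 3.93 V; the load pulls it down.)

V_out ≈ 2.39 V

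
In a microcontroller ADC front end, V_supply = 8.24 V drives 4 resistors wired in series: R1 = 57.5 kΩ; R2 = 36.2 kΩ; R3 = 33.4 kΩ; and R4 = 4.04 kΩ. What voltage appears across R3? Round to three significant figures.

V ≈ 2.10 V

ΣR = 57.5 + 36.2 + 33.4 + 4.04 = 131.1 kΩ.
V = V_supply · R/ΣR = 8.24 × 0.2547 = 2.099 V.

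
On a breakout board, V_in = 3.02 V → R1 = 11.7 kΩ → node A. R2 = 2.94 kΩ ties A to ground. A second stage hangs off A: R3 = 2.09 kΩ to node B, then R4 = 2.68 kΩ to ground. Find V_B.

V_B ≈ 0.228 V

Looking into the second stage from A: R3 + R4 = 4.770 kΩ appears in parallel with R2.
Effective lower resistance at A: R2 ‖ 4.770 = 1.819 kΩ.
First divider: V_A = V_in · 1.819/(11.7 + 1.819) = 0.4063 V.
V_B = V_A × 0.5618 = 0.2283 V.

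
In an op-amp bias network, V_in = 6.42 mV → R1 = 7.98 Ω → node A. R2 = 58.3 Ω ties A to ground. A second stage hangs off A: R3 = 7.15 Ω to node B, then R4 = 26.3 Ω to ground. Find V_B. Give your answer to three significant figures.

The second stage (R3 + R4 = 33.45 Ω) loads node A in parallel with R2.
Effective lower resistance at A: R2 ‖ 33.45 = 21.25 Ω.
V_A = 6.42 × 21.25/(7.98 + 21.25) = 4.668 mV.
Stage 2 is unloaded, so V_B = V_A · R4/(R3+R4) = 4.668 × 26.3/33.45 = 3.670 mV.

V_B ≈ 3.67 mV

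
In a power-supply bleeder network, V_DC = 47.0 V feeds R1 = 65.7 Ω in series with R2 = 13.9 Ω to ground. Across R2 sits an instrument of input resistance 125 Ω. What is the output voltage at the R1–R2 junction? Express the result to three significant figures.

V_out ≈ 7.52 V

The load sits in parallel with R2, giving an effective lower resistance R2' = R2·R_L/(R2+R_L) = 12.51 Ω.
Now apply the divider: V_out = 47.0 × 0.1599 = 7.517 V.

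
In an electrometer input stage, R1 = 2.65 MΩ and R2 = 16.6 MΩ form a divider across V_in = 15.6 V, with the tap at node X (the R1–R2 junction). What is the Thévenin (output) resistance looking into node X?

With V_in suppressed (replaced by a short), R_th = R1 ‖ R2 = (2.650 × 16.6)/(2.650 + 16.6) = 2.285 MΩ.

R_th ≈ 2.29 MΩ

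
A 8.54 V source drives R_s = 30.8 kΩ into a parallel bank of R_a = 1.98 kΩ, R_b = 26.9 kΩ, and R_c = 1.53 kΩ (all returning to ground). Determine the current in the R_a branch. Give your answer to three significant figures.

I ≈ 0.114 mA

Equivalent of the parallel group: R_p = 0.8362 kΩ.
V_A = 8.54 × 0.8362/31.64 = 0.2257 V.
I(R_a) = V_A / R_a = 0.2257/1.98 = 0.1140 mA.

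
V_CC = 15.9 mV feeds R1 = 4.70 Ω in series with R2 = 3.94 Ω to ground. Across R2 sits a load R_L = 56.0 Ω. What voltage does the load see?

V_out ≈ 6.98 mV

First combine the lower leg with the load: R2 ‖ R_L = 3.681 Ω.
Now apply the divider: V_out = 15.9 × 0.4392 = 6.983 mV.
(Unloaded it would be 7.25 mV; the load pulls it down.)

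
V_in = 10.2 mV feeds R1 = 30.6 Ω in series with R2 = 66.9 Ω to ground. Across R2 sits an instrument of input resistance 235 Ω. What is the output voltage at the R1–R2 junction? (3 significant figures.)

V_out ≈ 6.42 mV

The load sits in parallel with R2, giving an effective lower resistance R2' = R2·R_L/(R2+R_L) = 52.08 Ω.
Voltage divider with the loaded lower leg: V_out = 10.2 × 52.08/(30.6 + 52.08) = 10.2 × 0.6299 = 6.425 mV.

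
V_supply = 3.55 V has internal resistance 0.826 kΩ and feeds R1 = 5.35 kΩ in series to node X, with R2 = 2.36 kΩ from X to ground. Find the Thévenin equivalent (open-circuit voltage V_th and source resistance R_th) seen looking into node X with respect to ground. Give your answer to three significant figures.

V_th ≈ 0.981 V, R_th ≈ 1.71 kΩ

R1' = 0.826 + 5.35 = 6.176 kΩ (source resistance + R1).
V_th is the unloaded tap voltage: V_supply · R2/(R1'+R2) = 3.55 × 0.2765 = 0.9815 V.
With V_supply suppressed (replaced by a short), R_th = R1' ‖ R2 = (6.176 × 2.36)/(6.176 + 2.36) = 1.708 kΩ.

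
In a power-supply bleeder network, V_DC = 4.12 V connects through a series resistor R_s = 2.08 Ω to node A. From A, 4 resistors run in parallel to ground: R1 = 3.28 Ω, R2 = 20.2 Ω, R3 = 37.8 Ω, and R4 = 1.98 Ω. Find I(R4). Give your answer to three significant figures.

Equivalent of the parallel group: R_p = 1.129 Ω.
V_A = 4.12 × 1.129/3.209 = 1.449 V.
I(R4) = V_A / R4 = 1.449/1.98 = 0.7320 A.
(Equivalently: I_total = 1.284 A, then current-divider fraction G_k/ΣG = 0.5701.)

I ≈ 0.732 A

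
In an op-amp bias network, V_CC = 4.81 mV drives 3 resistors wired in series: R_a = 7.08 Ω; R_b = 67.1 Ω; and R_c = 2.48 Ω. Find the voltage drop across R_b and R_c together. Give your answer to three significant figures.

V ≈ 4.37 mV

Series total: ΣR = 7.08 + 67.1 + 2.48 = 76.66 Ω.
R_{R_b..R_c} = 67.1 + 2.48 = 69.58 Ω.
Voltage divider: V = V_CC · (69.58 / 76.66) = 4.81 × 0.9076 = 4.366 mV.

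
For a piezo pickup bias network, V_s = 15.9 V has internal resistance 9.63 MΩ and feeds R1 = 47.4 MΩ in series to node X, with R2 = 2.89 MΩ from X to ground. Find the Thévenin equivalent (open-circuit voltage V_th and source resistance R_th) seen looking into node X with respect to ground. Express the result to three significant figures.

V_th ≈ 0.767 V, R_th ≈ 2.75 MΩ

R1' = 9.63 + 47.4 = 57.03 MΩ (source resistance + R1).
Open-circuit (no load on X): V_th = V_s · R2/(R1' + R2) = 15.9 × 2.89/(57.03 + 2.89) = 0.7669 V.
Zeroing V_s shorts the top of R1' to ground, so R_th = R1' ‖ R2 = 2.751 MΩ.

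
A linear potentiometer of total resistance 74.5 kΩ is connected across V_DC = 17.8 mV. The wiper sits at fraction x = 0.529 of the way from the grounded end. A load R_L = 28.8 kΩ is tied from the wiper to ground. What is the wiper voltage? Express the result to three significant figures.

The pot divides into 35.09 kΩ above the wiper and 39.41 kΩ below.
(x·R_p) ‖ R_L = 16.64 kΩ.
V_out = 17.8 × 16.64/(35.09 + 16.64) = 5.726 mV.

V_out ≈ 5.73 mV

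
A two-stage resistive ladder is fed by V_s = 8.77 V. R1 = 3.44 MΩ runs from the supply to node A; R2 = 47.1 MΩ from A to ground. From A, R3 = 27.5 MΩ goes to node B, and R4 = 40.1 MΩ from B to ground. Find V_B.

V_B ≈ 4.63 V

The second stage (R3 + R4 = 67.60 MΩ) loads node A in parallel with R2.
Effective lower resistance at A: R2 ‖ 67.60 = 27.76 MΩ.
First divider: V_A = V_s · 27.76/(3.44 + 27.76) = 7.803 V.
Then the unloaded second divider: V_B = V_A × R4/(R3+R4) = 7.803 × 0.5932 = 4.629 V.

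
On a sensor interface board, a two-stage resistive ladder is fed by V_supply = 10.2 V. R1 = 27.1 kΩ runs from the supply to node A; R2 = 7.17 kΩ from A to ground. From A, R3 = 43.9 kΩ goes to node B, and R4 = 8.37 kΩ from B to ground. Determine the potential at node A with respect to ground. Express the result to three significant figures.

V_A ≈ 1.93 V

Looking into the second stage from A: R3 + R4 = 52.27 kΩ appears in parallel with R2.
Effective lower resistance at A: R2 ‖ 52.27 = 6.305 kΩ.
V_A = 10.2 × 6.305/(27.1 + 6.305) = 1.925 V.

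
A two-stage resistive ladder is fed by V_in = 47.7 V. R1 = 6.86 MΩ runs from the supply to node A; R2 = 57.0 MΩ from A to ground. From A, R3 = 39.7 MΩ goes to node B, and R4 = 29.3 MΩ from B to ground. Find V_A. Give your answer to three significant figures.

V_A ≈ 39.1 V

The second stage (R3 + R4 = 69.00 MΩ) loads node A in parallel with R2.
Effective lower resistance at A: R2 ‖ 69.00 = 31.21 MΩ.
V_A = 47.7 × 31.21/(6.86 + 31.21) = 39.11 V.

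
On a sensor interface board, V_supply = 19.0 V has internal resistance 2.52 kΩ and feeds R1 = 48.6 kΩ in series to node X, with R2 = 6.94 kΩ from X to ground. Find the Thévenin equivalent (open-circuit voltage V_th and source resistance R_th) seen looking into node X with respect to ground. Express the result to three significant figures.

V_th ≈ 2.27 V, R_th ≈ 6.11 kΩ

R1' = 2.52 + 48.6 = 51.12 kΩ (source resistance + R1).
With X open, the divider is unloaded: V_th = 19.0 × 6.94/58.06 = 2.271 V.
Looking into X with the source shorted: R_th = R1'·R2/(R1'+R2) = 51.12 × 6.94/58.06 = 6.110 kΩ.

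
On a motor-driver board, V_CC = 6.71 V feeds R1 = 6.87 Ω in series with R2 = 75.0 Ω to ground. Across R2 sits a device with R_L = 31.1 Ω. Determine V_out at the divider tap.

First combine the lower leg with the load: R2 ‖ R_L = 21.98 Ω.
Now apply the divider: V_out = 6.71 × 0.7619 = 5.112 V.

V_out ≈ 5.11 V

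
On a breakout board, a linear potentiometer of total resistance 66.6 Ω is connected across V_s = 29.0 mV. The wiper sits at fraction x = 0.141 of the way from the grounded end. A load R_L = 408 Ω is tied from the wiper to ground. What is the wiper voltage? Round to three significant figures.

V_out ≈ 4.01 mV

Split the track: R_lower = x·R_p = 9.391 Ω, R_upper = (1−x)·R_p = 57.21 Ω.
R_L loads the lower segment: effective lower R = 9.179 Ω.
Loaded-divider output: V_out = 29.0 × 0.1383 = 4.010 mV.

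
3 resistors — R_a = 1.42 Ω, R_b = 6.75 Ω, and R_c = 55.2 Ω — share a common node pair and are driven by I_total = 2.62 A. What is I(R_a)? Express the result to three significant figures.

Total conductance ΣG = 1/1.42 + 1/6.75 + 1/55.2 = 0.8705 (units of 1/Ω).
Current divider: I(R_a) = I_total · G_k/ΣG = 2.62 × (0.7042/0.8705) = 2.62 × 0.8090 = 2.120 A.

I ≈ 2.12 A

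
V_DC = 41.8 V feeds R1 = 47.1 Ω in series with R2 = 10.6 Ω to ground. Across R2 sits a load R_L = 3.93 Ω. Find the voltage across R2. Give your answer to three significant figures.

V_out ≈ 2.40 V

First combine the lower leg with the load: R2 ‖ R_L = 2.867 Ω.
Then V_out = V_DC · R2'/(R1 + R2') = 41.8 × 2.867/49.97 = 2.398 V.
(Unloaded it would be 7.68 V; the load pulls it down.)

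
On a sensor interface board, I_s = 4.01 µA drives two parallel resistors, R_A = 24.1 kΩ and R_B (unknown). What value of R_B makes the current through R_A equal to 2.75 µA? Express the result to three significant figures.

R_B ≈ 52.6 kΩ

In a two-way split, I_A/I_s = R_B/(R_A + R_B).
With f = 0.6858, R_B = R_A · f/(1−f) = 24.1 × 2.183 = 52.60 kΩ.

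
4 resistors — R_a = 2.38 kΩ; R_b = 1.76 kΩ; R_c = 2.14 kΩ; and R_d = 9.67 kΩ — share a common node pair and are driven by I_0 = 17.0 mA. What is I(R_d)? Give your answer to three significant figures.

Conductances: ΣG = 1/2.38 + 1/1.76 + 1/2.14 + 1/9.67 = 1.559 (1/kΩ).
By the current-divider rule, I = I_0 · G_k/ΣG = 17.0 × 0.06633 = 1.128 mA.

I ≈ 1.13 mA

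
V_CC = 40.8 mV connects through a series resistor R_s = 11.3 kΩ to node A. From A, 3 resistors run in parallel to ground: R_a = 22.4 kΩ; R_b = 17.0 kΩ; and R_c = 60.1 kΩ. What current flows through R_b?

Equivalent of the parallel group: R_p = 8.326 kΩ.
V_A = 40.8 × 8.326/19.63 = 17.31 mV.
I(R_b) = V_A / R_b = 17.31/17.0 = 1.018 µA.

I ≈ 1.02 µA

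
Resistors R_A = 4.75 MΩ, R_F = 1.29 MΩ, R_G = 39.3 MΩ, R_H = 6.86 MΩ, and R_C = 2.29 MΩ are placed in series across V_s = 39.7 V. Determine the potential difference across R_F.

V ≈ 0.940 V

Series total: ΣR = 4.75 + 1.29 + 39.3 + 6.86 + 2.29 = 54.49 MΩ.
By the voltage-divider rule, V = 39.7 × 1.290/54.49 = 0.9399 V.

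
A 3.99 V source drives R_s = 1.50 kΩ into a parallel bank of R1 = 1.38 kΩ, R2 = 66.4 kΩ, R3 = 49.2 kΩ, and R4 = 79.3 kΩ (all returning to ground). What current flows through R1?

I ≈ 1.34 mA

Parallel bank: R_p = 1/(1/1.38 + 1/66.4 + 1/49.2 + 1/79.3) = 1.294 kΩ.
Node voltage V_A = V_CC · R_p/(R_s + R_p) = 3.99 × 0.4632 = 1.848 V.
Branch current I = V_A/R1 = 1.848/1.38 = 1.339 mA.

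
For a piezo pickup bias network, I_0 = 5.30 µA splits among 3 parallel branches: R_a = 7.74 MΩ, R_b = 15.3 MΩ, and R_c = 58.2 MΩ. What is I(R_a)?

Total conductance ΣG = 1/7.74 + 1/15.3 + 1/58.2 = 0.2117 (units of 1/MΩ).
Current divider: I(R_a) = I_0 · G_k/ΣG = 5.30 × (0.1292/0.2117) = 5.30 × 0.6102 = 3.234 µA.

I ≈ 3.23 µA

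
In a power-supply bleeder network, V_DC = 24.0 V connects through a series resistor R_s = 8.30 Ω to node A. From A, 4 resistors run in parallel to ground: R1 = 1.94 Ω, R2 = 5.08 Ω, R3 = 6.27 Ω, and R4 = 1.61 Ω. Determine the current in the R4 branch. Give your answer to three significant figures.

I ≈ 1.11 A

Equivalent of the parallel group: R_p = 0.6698 Ω.
V_A = 24.0 × 0.6698/8.970 = 1.792 V.
I(R4) = V_A / R4 = 1.792/1.61 = 1.113 A.
(Equivalently: I_total = 2.676 A, then current-divider fraction G_k/ΣG = 0.4160.)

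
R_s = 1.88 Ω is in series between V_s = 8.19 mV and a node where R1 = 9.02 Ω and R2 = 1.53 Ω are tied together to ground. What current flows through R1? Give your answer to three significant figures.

Parallel bank: R_p = 1/(1/9.02 + 1/1.53) = 1.308 Ω.
Node voltage V_A = V_s · R_p/(R_s + R_p) = 8.19 × 0.4103 = 3.360 mV.
Branch current I = V_A/R1 = 3.360/9.02 = 0.3726 mA.
(Equivalently: I_total = 2.569 mA, then current-divider fraction G_k/ΣG = 0.1450.)

I ≈ 0.373 mA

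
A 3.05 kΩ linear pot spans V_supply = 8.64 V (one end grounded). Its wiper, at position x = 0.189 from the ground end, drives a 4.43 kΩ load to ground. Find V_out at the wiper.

Split the track: R_lower = x·R_p = 0.5765 kΩ, R_upper = (1−x)·R_p = 2.474 kΩ.
Lower segment in parallel with the load: 0.5765 ‖ 4.43 = 0.5101 kΩ.
V_out = 8.64 × 0.5101/(2.474 + 0.5101) = 1.477 V.

V_out ≈ 1.48 V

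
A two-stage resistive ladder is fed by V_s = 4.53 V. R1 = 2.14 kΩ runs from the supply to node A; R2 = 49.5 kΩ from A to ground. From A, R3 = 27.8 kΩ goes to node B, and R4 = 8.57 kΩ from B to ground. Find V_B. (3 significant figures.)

V_B ≈ 0.969 V

The second stage (R3 + R4 = 36.37 kΩ) loads node A in parallel with R2.
Effective lower resistance at A: R2 ‖ 36.37 = 20.97 kΩ.
V_A = 4.53 × 20.97/(2.14 + 20.97) = 4.110 V.
V_B = V_A × 0.2356 = 0.9686 V.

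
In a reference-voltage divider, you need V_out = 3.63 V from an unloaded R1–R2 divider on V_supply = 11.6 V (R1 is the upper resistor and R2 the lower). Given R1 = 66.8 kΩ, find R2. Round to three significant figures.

R2 ≈ 30.4 kΩ

V_out/V_supply = R2/(R1+R2) = 0.3129.
So R2 = R1 · V_out/(V_supply − V_out) = 66.8 × 3.63/(11.6 − 3.63) = 66.8 × 0.4555 = 30.42 kΩ.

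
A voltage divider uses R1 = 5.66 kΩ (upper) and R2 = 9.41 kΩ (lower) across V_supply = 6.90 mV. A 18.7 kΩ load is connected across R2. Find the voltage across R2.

V_out ≈ 3.62 mV

First combine the lower leg with the load: R2 ‖ R_L = 6.260 kΩ.
Then V_out = V_supply · R2'/(R1 + R2') = 6.90 × 6.260/11.92 = 3.624 mV.
(Unloaded it would be 4.31 mV; the load pulls it down.)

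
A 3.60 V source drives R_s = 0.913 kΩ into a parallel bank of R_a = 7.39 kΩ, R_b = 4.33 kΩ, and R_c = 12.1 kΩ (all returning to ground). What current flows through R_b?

Parallel bank: R_p = 1/(1/7.39 + 1/4.33 + 1/12.1) = 2.228 kΩ.
Node voltage V_A = V_in · R_p/(R_s + R_p) = 3.60 × 0.7093 = 2.553 V.
I(R_b) = V_A / R_b = 2.553/4.33 = 0.5897 mA.
(Check via current divider: I_total = 1.146 mA; share G_k/ΣG = 0.5145 → same result.)

I ≈ 0.590 mA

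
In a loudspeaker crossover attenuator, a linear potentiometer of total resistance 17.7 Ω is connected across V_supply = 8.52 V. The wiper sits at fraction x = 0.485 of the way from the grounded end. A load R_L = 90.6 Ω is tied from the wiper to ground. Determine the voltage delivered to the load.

V_out ≈ 3.94 V

Lower segment x·R_p = 8.585 Ω; upper segment (1−x)·R_p = 9.115 Ω.
(x·R_p) ‖ R_L = 7.842 Ω.
Then V_out = V_supply · 7.842/(9.115 + 7.842) = 3.940 V.
(Unloaded: V_out = x·V_supply = 4.13 V.)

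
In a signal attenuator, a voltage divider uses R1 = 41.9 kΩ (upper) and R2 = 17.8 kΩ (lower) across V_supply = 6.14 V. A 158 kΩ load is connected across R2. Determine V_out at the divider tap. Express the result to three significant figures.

The load sits in parallel with R2, giving an effective lower resistance R2' = R2·R_L/(R2+R_L) = 16.00 kΩ.
Now apply the divider: V_out = 6.14 × 0.2763 = 1.697 V.
(Unloaded it would be 1.83 V; the load pulls it down.)

V_out ≈ 1.70 V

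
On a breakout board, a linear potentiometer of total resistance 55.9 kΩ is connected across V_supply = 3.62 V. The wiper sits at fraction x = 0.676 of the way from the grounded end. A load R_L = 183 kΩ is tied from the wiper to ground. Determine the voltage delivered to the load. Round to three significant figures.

V_out ≈ 2.29 V

Lower segment x·R_p = 37.79 kΩ; upper segment (1−x)·R_p = 18.11 kΩ.
R_L loads the lower segment: effective lower R = 31.32 kΩ.
Then V_out = V_supply · 31.32/(18.11 + 31.32) = 2.294 V.
(Unloaded: V_out = x·V_supply = 2.45 V.)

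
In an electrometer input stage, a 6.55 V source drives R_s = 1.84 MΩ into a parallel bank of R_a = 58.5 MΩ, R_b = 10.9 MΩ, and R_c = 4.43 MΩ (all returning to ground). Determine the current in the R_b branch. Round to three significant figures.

Equivalent of the parallel group: R_p = 2.989 MΩ.
Node voltage V_A = V_DC · R_p/(R_s + R_p) = 6.55 × 0.6190 = 4.054 V.
I(R_b) = V_A / R_b = 4.054/10.9 = 0.3719 µA.

I ≈ 0.372 µA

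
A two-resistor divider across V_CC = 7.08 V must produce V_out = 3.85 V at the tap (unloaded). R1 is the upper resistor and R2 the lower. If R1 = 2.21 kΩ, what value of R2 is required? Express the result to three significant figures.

V_out/V_CC = R2/(R1+R2) = 0.5438.
So R2 = R1 · V_out/(V_CC − V_out) = 2.21 × 3.85/(7.08 − 3.85) = 2.21 × 1.192 = 2.634 kΩ.

R2 ≈ 2.63 kΩ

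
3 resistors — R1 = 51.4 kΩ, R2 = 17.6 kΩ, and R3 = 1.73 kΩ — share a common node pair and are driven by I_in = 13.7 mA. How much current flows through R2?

I ≈ 1.19 mA

ΣG = 1/51.4 + 1/17.6 + 1/1.73 = 0.6543.
By the current-divider rule, I = I_in · G_k/ΣG = 13.7 × 0.08684 = 1.190 mA.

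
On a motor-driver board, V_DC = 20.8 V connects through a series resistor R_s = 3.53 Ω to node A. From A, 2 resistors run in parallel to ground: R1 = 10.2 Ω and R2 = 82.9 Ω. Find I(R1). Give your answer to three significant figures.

Equivalent of the parallel group: R_p = 9.082 Ω.
V_A = 20.8 × 9.082/12.61 = 14.98 V.
Branch current I = V_A/R1 = 14.98/10.2 = 1.468 A.
(Check via current divider: I_total = 1.649 A; share G_k/ΣG = 0.8904 → same result.)

I ≈ 1.47 A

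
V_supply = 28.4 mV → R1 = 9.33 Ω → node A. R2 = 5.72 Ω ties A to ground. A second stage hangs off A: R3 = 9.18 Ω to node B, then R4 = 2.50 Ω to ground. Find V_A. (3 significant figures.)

Node A sees R2 in parallel with the series input of stage 2, R3 + R4 = 11.68 Ω.
Effective lower resistance at A: R2 ‖ 11.68 = 3.840 Ω.
So V_A = 28.4 × 0.2916 = 8.280 mV.

V_A ≈ 8.28 mV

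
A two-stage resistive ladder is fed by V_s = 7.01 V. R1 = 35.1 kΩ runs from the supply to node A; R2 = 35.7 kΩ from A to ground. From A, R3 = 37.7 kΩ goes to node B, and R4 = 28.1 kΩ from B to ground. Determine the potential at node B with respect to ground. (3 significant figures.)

The second stage (R3 + R4 = 65.80 kΩ) loads node A in parallel with R2.
R2 ‖ (R3+R4) = 23.14 kΩ.
So V_A = 7.01 × 0.3974 = 2.785 V.
V_B = V_A × 0.4271 = 1.190 V.

V_B ≈ 1.19 V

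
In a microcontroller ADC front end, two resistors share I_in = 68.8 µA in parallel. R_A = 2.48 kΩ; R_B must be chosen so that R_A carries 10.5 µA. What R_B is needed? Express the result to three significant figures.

R_B ≈ 0.447 kΩ

The fraction through R_A equals R_B/(R_A+R_B).
10.5/68.8 = R_B/(R_A + R_B) → R_B = R_A · (0.1526)/(1 − 0.1526) = 2.48 × 0.1801 = 0.4467 kΩ.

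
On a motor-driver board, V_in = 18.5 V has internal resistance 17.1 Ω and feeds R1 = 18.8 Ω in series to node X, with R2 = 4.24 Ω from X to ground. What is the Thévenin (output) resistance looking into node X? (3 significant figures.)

R1' = 17.1 + 18.8 = 35.90 Ω (source resistance + R1).
Looking into X with the source shorted: R_th = R1'·R2/(R1'+R2) = 35.90 × 4.24/40.14 = 3.792 Ω.

R_th ≈ 3.79 Ω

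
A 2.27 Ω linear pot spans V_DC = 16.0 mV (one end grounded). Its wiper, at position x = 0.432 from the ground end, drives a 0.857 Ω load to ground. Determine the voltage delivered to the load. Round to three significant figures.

V_out ≈ 4.19 mV

Split the track: R_lower = x·R_p = 0.9806 Ω, R_upper = (1−x)·R_p = 1.289 Ω.
(x·R_p) ‖ R_L = 0.4573 Ω.
Then V_out = V_DC · 0.4573/(1.289 + 0.4573) = 4.189 mV.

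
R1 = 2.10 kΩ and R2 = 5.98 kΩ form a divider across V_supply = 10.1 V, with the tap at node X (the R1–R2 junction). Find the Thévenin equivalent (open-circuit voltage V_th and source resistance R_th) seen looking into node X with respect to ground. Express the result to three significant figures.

With X open, the divider is unloaded: V_th = 10.1 × 5.98/8.080 = 7.475 V.
With V_supply suppressed (replaced by a short), R_th = R1 ‖ R2 = (2.100 × 5.98)/(2.100 + 5.98) = 1.554 kΩ.

V_th ≈ 7.48 V, R_th ≈ 1.55 kΩ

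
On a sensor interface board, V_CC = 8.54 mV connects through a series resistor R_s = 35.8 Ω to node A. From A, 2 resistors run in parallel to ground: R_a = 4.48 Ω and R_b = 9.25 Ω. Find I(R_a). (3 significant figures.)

I ≈ 0.148 mA

Combine the parallel branches: R_p = (1/4.48 + 1/9.25)⁻¹ = 3.018 Ω.
V_A = 8.54 × 3.018/38.82 = 0.6640 mV.
I(R_a) = V_A / R_a = 0.6640/4.48 = 0.1482 mA.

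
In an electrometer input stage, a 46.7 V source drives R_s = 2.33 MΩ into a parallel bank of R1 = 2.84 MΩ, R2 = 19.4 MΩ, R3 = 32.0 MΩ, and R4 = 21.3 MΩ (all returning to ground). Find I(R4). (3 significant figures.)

Equivalent of the parallel group: R_p = 2.075 MΩ.
V_A by voltage divider: V_A = 46.7 × 2.075/(2.33 + 2.075) = 22.00 V.
I(R4) = V_A / R4 = 22.00/21.3 = 1.033 µA.

I ≈ 1.03 µA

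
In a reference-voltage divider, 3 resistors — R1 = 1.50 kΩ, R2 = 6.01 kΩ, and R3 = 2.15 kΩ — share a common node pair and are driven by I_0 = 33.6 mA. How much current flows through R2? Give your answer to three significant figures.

I ≈ 4.31 mA

ΣG = 1/1.50 + 1/6.01 + 1/2.15 = 1.298.
By the current-divider rule, I = I_0 · G_k/ΣG = 33.6 × 0.1282 = 4.307 mA.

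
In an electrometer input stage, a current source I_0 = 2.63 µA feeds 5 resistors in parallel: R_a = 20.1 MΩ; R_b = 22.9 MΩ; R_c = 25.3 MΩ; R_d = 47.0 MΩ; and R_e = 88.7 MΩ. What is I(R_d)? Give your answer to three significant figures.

Conductances: ΣG = 1/20.1 + 1/22.9 + 1/25.3 + 1/47.0 + 1/88.7 = 0.1655 (1/MΩ).
R_d takes the fraction G_k/ΣG = 0.02128/0.1655 = 0.1286, so I = 2.63 × 0.1286 = 0.3381 µA.

I ≈ 0.338 µA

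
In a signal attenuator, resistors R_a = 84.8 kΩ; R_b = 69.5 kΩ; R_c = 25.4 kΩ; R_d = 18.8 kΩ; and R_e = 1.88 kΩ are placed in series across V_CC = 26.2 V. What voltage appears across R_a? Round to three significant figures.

V ≈ 11.1 V

Series total: ΣR = 84.8 + 69.5 + 25.4 + 18.8 + 1.88 = 200.4 kΩ.
V = V_CC · R/ΣR = 26.2 × 0.4232 = 11.09 V.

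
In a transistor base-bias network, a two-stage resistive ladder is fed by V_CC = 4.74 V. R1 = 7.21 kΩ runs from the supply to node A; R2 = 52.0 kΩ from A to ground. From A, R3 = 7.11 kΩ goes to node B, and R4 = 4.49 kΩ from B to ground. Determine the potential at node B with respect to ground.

V_B ≈ 1.04 V

Looking into the second stage from A: R3 + R4 = 11.60 kΩ appears in parallel with R2.
R2 ‖ (R3+R4) = 9.484 kΩ.
V_A = 4.74 × 9.484/(7.21 + 9.484) = 2.693 V.
Then the unloaded second divider: V_B = V_A × R4/(R3+R4) = 2.693 × 0.3871 = 1.042 V.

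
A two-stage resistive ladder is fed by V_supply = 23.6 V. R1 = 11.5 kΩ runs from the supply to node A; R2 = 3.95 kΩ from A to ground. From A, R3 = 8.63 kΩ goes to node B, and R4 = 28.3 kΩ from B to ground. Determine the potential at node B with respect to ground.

Looking into the second stage from A: R3 + R4 = 36.93 kΩ appears in parallel with R2.
R2 ‖ (R3+R4) = 3.568 kΩ.
First divider: V_A = V_supply · 3.568/(11.5 + 3.568) = 5.589 V.
Stage 2 is unloaded, so V_B = V_A · R4/(R3+R4) = 5.589 × 28.3/36.93 = 4.283 V.

V_B ≈ 4.28 V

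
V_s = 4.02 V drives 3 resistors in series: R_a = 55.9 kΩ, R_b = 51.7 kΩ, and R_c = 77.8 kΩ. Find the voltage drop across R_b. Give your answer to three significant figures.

Series total: ΣR = 55.9 + 51.7 + 77.8 = 185.4 kΩ.
By the voltage-divider rule, V = 4.02 × 51.70/185.4 = 1.121 V.

V ≈ 1.12 V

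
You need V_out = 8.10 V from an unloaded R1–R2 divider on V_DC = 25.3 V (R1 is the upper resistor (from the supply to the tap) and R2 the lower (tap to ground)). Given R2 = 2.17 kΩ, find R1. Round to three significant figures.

R1 ≈ 4.61 kΩ

The divider ratio is R2/(R1+R2) = 8.10/25.3 = 0.3202.
R1 = R2·(1/k − 1) = 2.17 × 2.123 = 4.608 kΩ.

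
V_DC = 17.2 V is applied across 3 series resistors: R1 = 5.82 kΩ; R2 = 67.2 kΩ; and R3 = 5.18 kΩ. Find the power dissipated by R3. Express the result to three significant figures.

P ≈ 0.251 mW

ΣR = 78.20 kΩ → I = 17.2/78.20 = 0.2199 mA.
P(R3) = I²·R3 = (0.2199)² × 5.18 = 0.2506 mW.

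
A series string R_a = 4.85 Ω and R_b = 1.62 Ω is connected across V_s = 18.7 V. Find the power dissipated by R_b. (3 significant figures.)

The common current is I = 18.7/6.470 = 2.890 A.
P = I²R = 8.354 × 1.62 = 13.53 W.

P ≈ 13.5 W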